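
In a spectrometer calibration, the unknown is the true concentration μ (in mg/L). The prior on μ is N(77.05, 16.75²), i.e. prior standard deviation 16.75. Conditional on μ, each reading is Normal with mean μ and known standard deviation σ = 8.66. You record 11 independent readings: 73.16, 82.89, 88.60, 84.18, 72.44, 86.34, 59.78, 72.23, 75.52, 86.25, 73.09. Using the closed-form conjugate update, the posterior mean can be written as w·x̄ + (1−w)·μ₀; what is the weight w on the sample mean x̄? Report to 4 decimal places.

For Normal data with known variance σ², a Normal(μ₀, σ₀²) prior on μ is conjugate. Posterior precision = 1/σ₀² + n/σ²; posterior mean is the precision-weighted average of μ₀ and x̄.
σ₀² = 16.75² = 280.5625, σ² = 8.66² = 74.9956. Prior precision 1/σ₀² = 1/280.5625; data precision n/σ² = 11/74.9956.
w = (n/σ²)/(1/σ₀² + n/σ²) = n·σ₀²/(σ² + n·σ₀²) = 11·280.5625/(74.9956 + 11·280.5625) = 3086.1875/3161.1831 = 0.9763.

0.9763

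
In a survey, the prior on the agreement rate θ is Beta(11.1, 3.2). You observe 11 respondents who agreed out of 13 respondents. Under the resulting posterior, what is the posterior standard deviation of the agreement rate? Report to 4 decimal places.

0.0738

The Beta prior is conjugate to a Binomial/Bernoulli likelihood; the update adds successes to α and failures to β.
Posterior: Beta(α+k, β+n−k) = Beta(11.1+11, 3.2+2) = Beta(22.1, 5.2).
Var = αβ/((α+β)²(α+β+1)) = 22.1·5.2/(27.3²·28.3) = 0.00544859; SD = √0.00544859 = 0.0738.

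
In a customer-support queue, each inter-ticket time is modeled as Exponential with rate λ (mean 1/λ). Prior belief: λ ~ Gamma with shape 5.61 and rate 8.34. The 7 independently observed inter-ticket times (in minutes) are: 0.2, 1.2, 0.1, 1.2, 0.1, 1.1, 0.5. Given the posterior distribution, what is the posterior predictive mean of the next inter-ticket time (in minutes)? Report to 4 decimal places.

With a Gamma(shape α, rate β) prior on the exponential rate λ, the posterior after n observations with total T = Σxᵢ is Gamma(α+n, β+T).
Sum of observations T = 4.4 minutes; n = 7.
Posterior: Gamma(5.61+7, 8.34+4.4) = Gamma(12.61, 12.74).
The predictive distribution for the next observation is Lomax; its mean is β/(α−1) = 12.74/11.61 = 1.0973.

1.0973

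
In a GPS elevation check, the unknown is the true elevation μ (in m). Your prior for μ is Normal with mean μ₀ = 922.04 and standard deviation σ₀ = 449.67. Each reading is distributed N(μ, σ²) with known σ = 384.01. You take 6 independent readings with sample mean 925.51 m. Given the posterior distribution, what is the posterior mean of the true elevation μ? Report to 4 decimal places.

925.1339

For Normal data with known variance σ², a Normal(μ₀, σ₀²) prior on μ is conjugate. Posterior precision = 1/σ₀² + n/σ²; posterior mean is the precision-weighted average of μ₀ and x̄.
n·x̄ = 6·925.51 = 5553.06.
σ₀² = 449.67² = 202203.1089, σ² = 384.01² = 147463.6801; σ² + n·σ₀² = 147463.6801 + 6·202203.1089 = 1360682.3335.
Posterior mean = (μ₀/σ₀² + n·x̄/σ²)/(1/σ₀² + n/σ²) = (σ²·μ₀ + σ₀²·n·x̄)/(σ² + n·σ₀²) = (147463.6801·922.04 + 202203.1089·5553.06)/1360682.3335 = 1258813407.507638/1360682.3335 = 925.1339.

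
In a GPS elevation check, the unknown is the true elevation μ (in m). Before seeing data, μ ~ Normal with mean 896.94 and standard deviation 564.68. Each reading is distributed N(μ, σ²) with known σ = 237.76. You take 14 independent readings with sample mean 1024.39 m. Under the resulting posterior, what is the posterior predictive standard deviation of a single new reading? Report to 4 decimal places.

246.0024

For Normal data with known variance σ², a Normal(μ₀, σ₀²) prior on μ is conjugate. Posterior precision = 1/σ₀² + n/σ²; posterior mean is the precision-weighted average of μ₀ and x̄.
σ₀² = 564.68² = 318863.5024, σ² = 237.76² = 56529.8176; σ² + n·σ₀² = 56529.8176 + 14·318863.5024 = 4520618.8512.
Posterior precision = 1/σ₀² + n/σ² = 1/318863.5024 + 14/56529.8176 = (σ² + n·σ₀²)/(σ₀²σ²) = 4520618.8512/(318863.5024·56529.8176); posterior variance σₙ² = σ₀²σ²/(σ² + n·σ₀²) = 318863.5024·56529.8176/4520618.8512 = 3987.351339.
Predictive variance for one new observation = σₙ² + σ² = 318863.5024·56529.8176/4520618.8512 + 56529.8176 = σ²·(σ₀² + 4520618.8512)/4520618.8512 = 56529.8176·4839482.3536/4520618.8512 = 60517.168939; SD = √(56529.8176·4839482.3536/4520618.8512) = 246.0024.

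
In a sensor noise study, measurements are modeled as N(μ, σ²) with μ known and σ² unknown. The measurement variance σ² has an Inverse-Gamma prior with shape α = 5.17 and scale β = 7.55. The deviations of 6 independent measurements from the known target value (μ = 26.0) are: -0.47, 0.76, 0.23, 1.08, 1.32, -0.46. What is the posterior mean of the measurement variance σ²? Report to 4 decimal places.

With known mean μ and an Inverse-Gamma(α, β) prior on σ², the Normal likelihood is conjugate: posterior is Inv-Gamma(α + n/2, β + Σ(xᵢ−μ)²/2).
Σ(xᵢ−μ)² = (-0.47)² + (0.76)² + (0.23)² + (1.08)² + (1.32)² + (-0.46)² = 3.9718.
Posterior: Inv-Gamma(5.17 + 6/2, 7.55 + 3.9718/2) = Inv-Gamma(8.17, 9.53590).
E[σ²|data] = β/(α−1) = 9.53590/7.17 = 1.3300.

1.3300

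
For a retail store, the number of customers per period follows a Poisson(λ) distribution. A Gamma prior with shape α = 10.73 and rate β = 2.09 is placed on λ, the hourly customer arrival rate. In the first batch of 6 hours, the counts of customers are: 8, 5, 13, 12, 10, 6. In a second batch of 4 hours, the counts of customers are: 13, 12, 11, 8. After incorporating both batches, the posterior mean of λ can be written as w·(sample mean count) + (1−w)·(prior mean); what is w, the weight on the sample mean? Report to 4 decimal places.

With a Gamma(shape α, rate β) prior, the Poisson likelihood is conjugate: the posterior is Gamma(α + ΣXᵢ, β + n).
Total number of hours: n = 6 + 4 = 10.
Posterior mean = (α₀+S)/(β₀+n) = [n/(β₀+n)]·(S/n) + [β₀/(β₀+n)]·(α₀/β₀), so only n and β₀ enter the weight.
Weight on data w = n/(β₀+n) = 10/(2.09+10) = 10/12.09 = 0.8271.

0.8271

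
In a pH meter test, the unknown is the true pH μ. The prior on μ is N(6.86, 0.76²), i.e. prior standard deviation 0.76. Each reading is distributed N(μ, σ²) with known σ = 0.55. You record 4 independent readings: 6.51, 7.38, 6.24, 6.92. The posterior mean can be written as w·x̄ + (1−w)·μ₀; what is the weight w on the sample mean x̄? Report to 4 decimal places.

For Normal data with known variance σ², a Normal(μ₀, σ₀²) prior on μ is conjugate. Posterior precision = 1/σ₀² + n/σ²; posterior mean is the precision-weighted average of μ₀ and x̄.
σ₀² = 0.76² = 0.5776, σ² = 0.55² = 0.3025. Prior precision 1/σ₀² = 1/0.5776; data precision n/σ² = 4/0.3025.
w = (n/σ²)/(1/σ₀² + n/σ²) = n·σ₀²/(σ² + n·σ₀²) = 4·0.5776/(0.3025 + 4·0.5776) = 2.3104/2.6129 = 0.8842.

0.8842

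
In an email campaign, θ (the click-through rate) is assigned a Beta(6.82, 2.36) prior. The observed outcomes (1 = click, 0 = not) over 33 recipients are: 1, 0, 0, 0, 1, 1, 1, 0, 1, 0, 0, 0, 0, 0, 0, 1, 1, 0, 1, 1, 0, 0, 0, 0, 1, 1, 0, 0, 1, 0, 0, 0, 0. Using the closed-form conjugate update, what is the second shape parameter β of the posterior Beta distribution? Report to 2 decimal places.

23.36

The Beta prior is conjugate to a Binomial/Bernoulli likelihood; the update adds successes to α and failures to β.
Posterior: Beta(α+k, β+n−k) = Beta(6.82+12, 2.36+21) = Beta(18.82, 23.36).
Posterior β = 23.36.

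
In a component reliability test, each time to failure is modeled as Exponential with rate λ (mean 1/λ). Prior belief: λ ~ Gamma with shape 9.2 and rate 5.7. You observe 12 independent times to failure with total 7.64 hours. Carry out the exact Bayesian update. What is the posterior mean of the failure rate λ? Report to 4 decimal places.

With a Gamma(shape α, rate β) prior on the exponential rate λ, the posterior after n observations with total T = Σxᵢ is Gamma(α+n, β+T).
Posterior: Gamma(9.2+12, 5.7+7.64) = Gamma(21.2, 13.34).
Posterior mean of λ = α/β = 21.2/13.34 = 1.5892.

1.5892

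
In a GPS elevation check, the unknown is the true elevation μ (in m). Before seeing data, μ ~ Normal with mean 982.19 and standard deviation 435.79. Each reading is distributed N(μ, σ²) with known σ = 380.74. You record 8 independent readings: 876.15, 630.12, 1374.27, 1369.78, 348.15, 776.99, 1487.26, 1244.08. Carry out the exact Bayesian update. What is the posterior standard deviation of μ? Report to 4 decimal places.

128.6158

For Normal data with known variance σ², a Normal(μ₀, σ₀²) prior on μ is conjugate. Posterior precision = 1/σ₀² + n/σ²; posterior mean is the precision-weighted average of μ₀ and x̄.
σ₀² = 435.79² = 189912.9241, σ² = 380.74² = 144962.9476; σ² + n·σ₀² = 144962.9476 + 8·189912.9241 = 1664266.3404.
Posterior precision = 1/σ₀² + n/σ² = 1/189912.9241 + 8/144962.9476 = (σ² + n·σ₀²)/(σ₀²σ²) = 1664266.3404/(189912.9241·144962.9476); posterior variance σₙ² = σ₀²σ²/(σ² + n·σ₀²) = 189912.9241·144962.9476/1664266.3404 = 16542.026115.
Posterior SD = √σₙ² = √(189912.9241·144962.9476/1664266.3404) = 128.6158.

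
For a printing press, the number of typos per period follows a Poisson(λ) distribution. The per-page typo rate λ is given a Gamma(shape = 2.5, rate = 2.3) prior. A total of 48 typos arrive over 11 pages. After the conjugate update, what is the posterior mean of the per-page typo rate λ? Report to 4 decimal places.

3.7970

With a Gamma(shape α, rate β) prior, the Poisson likelihood is conjugate: the posterior is Gamma(α + ΣXᵢ, β + n).
Posterior: Gamma(α+S, β+n) = Gamma(2.5+48, 2.3+11) = Gamma(50.5, 13.3).
Posterior mean = α/β = 50.5/13.3 = 3.7970.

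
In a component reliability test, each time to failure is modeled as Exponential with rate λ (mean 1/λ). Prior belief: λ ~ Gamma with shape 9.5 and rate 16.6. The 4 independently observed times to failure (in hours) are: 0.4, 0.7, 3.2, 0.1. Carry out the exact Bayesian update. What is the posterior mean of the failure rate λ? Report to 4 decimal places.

With a Gamma(shape α, rate β) prior on the exponential rate λ, the posterior after n observations with total T = Σxᵢ is Gamma(α+n, β+T).
Sum of observations T = 4.4 hours; n = 4.
Posterior: Gamma(9.5+4, 16.6+4.4) = Gamma(13.5, 21.0).
Posterior mean of λ = α/β = 13.5/21.0 = 0.6429.

0.6429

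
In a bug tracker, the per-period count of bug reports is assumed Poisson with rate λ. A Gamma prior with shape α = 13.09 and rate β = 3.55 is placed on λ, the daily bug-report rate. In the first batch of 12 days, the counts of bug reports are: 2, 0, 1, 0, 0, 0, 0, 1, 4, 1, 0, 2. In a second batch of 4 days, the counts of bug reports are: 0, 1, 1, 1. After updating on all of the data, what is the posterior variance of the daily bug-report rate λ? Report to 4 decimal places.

0.0709

With a Gamma(shape α, rate β) prior, the Poisson likelihood is conjugate: the posterior is Gamma(α + ΣXᵢ, β + n).
Batch 1: sum of counts S = 11 over n = 12 days.
After batch 1: Gamma(α+S, β+n) = Gamma(13.09+11, 3.55+12) = Gamma(24.09, 15.55).
Batch 2: sum of counts S = 3 over n = 4 days.
After batch 2: Gamma(α+S, β+n) = Gamma(24.09+3, 15.55+4) = Gamma(27.09, 19.55).
Var = α/β² = 27.09/19.55² = 0.0709.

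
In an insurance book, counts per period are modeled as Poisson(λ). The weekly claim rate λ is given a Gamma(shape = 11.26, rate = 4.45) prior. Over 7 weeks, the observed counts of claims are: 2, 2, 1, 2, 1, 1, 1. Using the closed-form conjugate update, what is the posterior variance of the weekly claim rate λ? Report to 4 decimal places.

0.1622

With a Gamma(shape α, rate β) prior, the Poisson likelihood is conjugate: the posterior is Gamma(α + ΣXᵢ, β + n).
Sum of counts S = 10 over n = 7 weeks.
Posterior: Gamma(α+S, β+n) = Gamma(11.26+10, 4.45+7) = Gamma(21.26, 11.45).
Var = α/β² = 21.26/11.45² = 0.1622.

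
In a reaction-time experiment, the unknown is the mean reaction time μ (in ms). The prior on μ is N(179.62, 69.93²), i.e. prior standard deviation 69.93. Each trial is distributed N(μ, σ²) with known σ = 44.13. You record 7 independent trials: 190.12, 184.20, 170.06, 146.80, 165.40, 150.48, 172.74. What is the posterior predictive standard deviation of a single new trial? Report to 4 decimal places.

For Normal data with known variance σ², a Normal(μ₀, σ₀²) prior on μ is conjugate. Posterior precision = 1/σ₀² + n/σ²; posterior mean is the precision-weighted average of μ₀ and x̄.
σ₀² = 69.93² = 4890.2049, σ² = 44.13² = 1947.4569; σ² + n·σ₀² = 1947.4569 + 7·4890.2049 = 36178.8912.
Posterior precision = 1/σ₀² + n/σ² = 1/4890.2049 + 7/1947.4569 = (σ² + n·σ₀²)/(σ₀²σ²) = 36178.8912/(4890.2049·1947.4569); posterior variance σₙ² = σ₀²σ²/(σ² + n·σ₀²) = 4890.2049·1947.4569/36178.8912 = 263.232591.
Predictive variance for one new observation = σₙ² + σ² = 4890.2049·1947.4569/36178.8912 + 1947.4569 = σ²·(σ₀² + 36178.8912)/36178.8912 = 1947.4569·41069.0961/36178.8912 = 2210.689491; SD = √(1947.4569·41069.0961/36178.8912) = 47.0180.

47.0180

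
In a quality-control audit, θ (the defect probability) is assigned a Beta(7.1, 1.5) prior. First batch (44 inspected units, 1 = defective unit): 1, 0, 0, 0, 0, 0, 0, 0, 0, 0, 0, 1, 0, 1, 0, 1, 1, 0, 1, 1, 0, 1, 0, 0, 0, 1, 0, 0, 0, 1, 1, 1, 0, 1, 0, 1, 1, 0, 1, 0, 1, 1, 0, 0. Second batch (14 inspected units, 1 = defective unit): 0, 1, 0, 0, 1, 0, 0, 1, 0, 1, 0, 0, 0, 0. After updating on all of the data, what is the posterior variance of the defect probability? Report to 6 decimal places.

The Beta prior is conjugate to a Binomial/Bernoulli likelihood; the update adds successes to α and failures to β.
After batch 1: Beta(7.1+18, 1.5+26) = Beta(25.1, 27.5).
After batch 2: Beta(25.1+4, 27.5+10) = Beta(29.1, 37.5).
Var = αβ/((α+β)²(α+β+1)) = 29.1·37.5/(66.6²·67.6) = 0.003639.

0.003639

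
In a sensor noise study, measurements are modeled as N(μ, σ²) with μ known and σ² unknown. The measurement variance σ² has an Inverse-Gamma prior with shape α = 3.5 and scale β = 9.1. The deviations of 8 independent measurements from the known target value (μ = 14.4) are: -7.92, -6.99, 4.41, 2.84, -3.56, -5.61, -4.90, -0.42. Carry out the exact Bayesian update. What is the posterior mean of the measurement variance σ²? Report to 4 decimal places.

17.3563

With known mean μ and an Inverse-Gamma(α, β) prior on σ², the Normal likelihood is conjugate: posterior is Inv-Gamma(α + n/2, β + Σ(xᵢ−μ)²/2).
Σ(xᵢ−μ)² = (-7.92)² + (-6.99)² + (4.41)² + (2.84)² + (-3.56)² + (-5.61)² + (-4.90)² + (-0.42)² = 207.4323.
Posterior: Inv-Gamma(3.5 + 8/2, 9.1 + 207.4323/2) = Inv-Gamma(7.50, 112.81615).
E[σ²|data] = β/(α−1) = 112.81615/6.50 = 17.3563.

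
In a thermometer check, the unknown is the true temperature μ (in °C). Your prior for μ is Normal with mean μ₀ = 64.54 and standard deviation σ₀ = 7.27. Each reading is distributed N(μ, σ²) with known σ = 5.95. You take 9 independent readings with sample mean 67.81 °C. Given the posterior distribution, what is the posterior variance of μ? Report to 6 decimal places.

3.661129

For Normal data with known variance σ², a Normal(μ₀, σ₀²) prior on μ is conjugate. Posterior precision = 1/σ₀² + n/σ²; posterior mean is the precision-weighted average of μ₀ and x̄.
σ₀² = 7.27² = 52.8529, σ² = 5.95² = 35.4025; σ² + n·σ₀² = 35.4025 + 9·52.8529 = 511.0786.
Posterior precision = 1/σ₀² + n/σ² = 1/52.8529 + 9/35.4025 = (σ² + n·σ₀²)/(σ₀²σ²) = 511.0786/(52.8529·35.4025); posterior variance σₙ² = σ₀²σ²/(σ² + n·σ₀²) = 52.8529·35.4025/511.0786 = 3.661129.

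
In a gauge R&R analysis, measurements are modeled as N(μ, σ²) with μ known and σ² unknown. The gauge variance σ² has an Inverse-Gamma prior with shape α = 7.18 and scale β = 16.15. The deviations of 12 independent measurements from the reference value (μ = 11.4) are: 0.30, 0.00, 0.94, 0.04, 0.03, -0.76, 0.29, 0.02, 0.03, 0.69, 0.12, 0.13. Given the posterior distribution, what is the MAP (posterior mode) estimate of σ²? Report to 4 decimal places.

1.2146

With known mean μ and an Inverse-Gamma(α, β) prior on σ², the Normal likelihood is conjugate: posterior is Inv-Gamma(α + n/2, β + Σ(xᵢ−μ)²/2).
Σ(xᵢ−μ)² = (0.30)² + (0.00)² + (0.94)² + (0.04)² + (0.03)² + (-0.76)² + (0.29)² + (0.02)² + (0.03)² + (0.69)² + (0.12)² + (0.13)² = 2.1465.
Posterior: Inv-Gamma(7.18 + 12/2, 16.15 + 2.1465/2) = Inv-Gamma(13.18, 17.22325).
Mode = β/(α+1) = 17.22325/14.18 = 1.2146.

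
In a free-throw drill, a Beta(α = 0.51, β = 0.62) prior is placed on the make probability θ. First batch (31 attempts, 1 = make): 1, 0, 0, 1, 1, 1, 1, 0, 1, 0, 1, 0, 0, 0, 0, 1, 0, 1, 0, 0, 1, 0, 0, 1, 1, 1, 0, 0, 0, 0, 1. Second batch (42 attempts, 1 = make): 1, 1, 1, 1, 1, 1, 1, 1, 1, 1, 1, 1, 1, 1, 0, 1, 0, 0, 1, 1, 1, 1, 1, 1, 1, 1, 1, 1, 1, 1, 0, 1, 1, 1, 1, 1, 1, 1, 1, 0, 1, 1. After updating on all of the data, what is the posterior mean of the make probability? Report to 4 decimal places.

0.6949

The Beta prior is conjugate to a Binomial/Bernoulli likelihood; the update adds successes to α and failures to β.
After batch 1: Beta(0.51+14, 0.62+17) = Beta(14.51, 17.62).
After batch 2: Beta(14.51+37, 17.62+5) = Beta(51.51, 22.62).
Posterior mean = α/(α+β) = 51.51/74.13 = 0.6949.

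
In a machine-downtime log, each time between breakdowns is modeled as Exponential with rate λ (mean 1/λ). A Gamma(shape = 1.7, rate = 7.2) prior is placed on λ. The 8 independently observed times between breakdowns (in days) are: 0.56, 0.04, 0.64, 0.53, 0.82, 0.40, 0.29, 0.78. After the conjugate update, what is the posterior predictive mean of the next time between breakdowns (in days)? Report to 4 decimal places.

1.2943

With a Gamma(shape α, rate β) prior on the exponential rate λ, the posterior after n observations with total T = Σxᵢ is Gamma(α+n, β+T).
Sum of observations T = 4.06 days; n = 8.
Posterior: Gamma(1.7+8, 7.2+4.06) = Gamma(9.7, 11.26).
The predictive distribution for the next observation is Lomax; its mean is β/(α−1) = 11.26/8.7 = 1.2943.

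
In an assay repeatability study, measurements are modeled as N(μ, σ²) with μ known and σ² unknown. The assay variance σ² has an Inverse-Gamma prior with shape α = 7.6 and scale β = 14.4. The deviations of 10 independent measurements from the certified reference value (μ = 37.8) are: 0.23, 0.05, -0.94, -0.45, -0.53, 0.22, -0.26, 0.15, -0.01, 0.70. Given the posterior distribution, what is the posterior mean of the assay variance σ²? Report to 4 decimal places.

With known mean μ and an Inverse-Gamma(α, β) prior on σ², the Normal likelihood is conjugate: posterior is Inv-Gamma(α + n/2, β + Σ(xᵢ−μ)²/2).
Σ(xᵢ−μ)² = (0.23)² + (0.05)² + (-0.94)² + (-0.45)² + (-0.53)² + (0.22)² + (-0.26)² + (0.15)² + (-0.01)² + (0.70)² = 2.0510.
Posterior: Inv-Gamma(7.6 + 10/2, 14.4 + 2.0510/2) = Inv-Gamma(12.60, 15.42550).
E[σ²|data] = β/(α−1) = 15.42550/11.60 = 1.3298.

1.3298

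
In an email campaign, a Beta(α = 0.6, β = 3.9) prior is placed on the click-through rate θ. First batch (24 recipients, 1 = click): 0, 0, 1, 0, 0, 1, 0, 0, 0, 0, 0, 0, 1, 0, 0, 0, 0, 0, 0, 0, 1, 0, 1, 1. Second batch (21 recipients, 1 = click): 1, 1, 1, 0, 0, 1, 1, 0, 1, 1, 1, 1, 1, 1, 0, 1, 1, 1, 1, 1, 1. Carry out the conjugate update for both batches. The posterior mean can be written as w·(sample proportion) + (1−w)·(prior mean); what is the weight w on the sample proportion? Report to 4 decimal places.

The Beta prior is conjugate to a Binomial/Bernoulli likelihood; the update adds successes to α and failures to β.
Total number of recipients: n = 24 + 21 = 45.
Posterior mean = (α₀+k)/(α₀+β₀+n) = [n/(α₀+β₀+n)]·(k/n) + [(α₀+β₀)/(α₀+β₀+n)]·α₀/(α₀+β₀), so only n and the prior enter the weight.
The weight on the data is w = n/(α₀+β₀+n) = 45/(0.6+3.9+45) = 45/49.5 = 0.9091.

0.9091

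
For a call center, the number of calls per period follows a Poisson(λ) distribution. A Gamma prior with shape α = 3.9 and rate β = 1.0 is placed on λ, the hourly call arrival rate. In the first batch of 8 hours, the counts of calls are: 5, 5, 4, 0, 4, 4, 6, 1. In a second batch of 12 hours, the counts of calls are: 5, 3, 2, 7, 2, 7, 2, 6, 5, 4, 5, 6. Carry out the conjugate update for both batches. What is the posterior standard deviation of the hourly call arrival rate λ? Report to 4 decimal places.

0.4439

With a Gamma(shape α, rate β) prior, the Poisson likelihood is conjugate: the posterior is Gamma(α + ΣXᵢ, β + n).
Batch 1: sum of counts S = 29 over n = 8 hours.
After batch 1: Gamma(α+S, β+n) = Gamma(3.9+29, 1.0+8) = Gamma(32.9, 9.0).
Batch 2: sum of counts S = 54 over n = 12 hours.
After batch 2: Gamma(α+S, β+n) = Gamma(32.9+54, 9.0+12) = Gamma(86.9, 21.0).
SD = √α/β = √86.9/21.0 = 0.4439.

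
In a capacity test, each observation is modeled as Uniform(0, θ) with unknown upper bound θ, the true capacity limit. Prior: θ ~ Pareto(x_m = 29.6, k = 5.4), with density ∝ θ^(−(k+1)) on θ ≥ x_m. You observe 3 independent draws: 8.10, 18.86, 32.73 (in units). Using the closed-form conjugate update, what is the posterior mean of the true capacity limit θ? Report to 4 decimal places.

37.1530

A Pareto(scale x_m, shape k) prior on the upper bound θ of Uniform(0, θ) is conjugate: posterior is Pareto(max(x_m, max xᵢ), k + n).
Sample maximum = 32.73; prior scale x_m = 29.6 → posterior scale = max = 32.73.
Posterior shape = 5.4 + 3 = 8.4.
E[θ|data] = k·x_m/(k−1) = 8.4·32.73/7.4 = 37.1530.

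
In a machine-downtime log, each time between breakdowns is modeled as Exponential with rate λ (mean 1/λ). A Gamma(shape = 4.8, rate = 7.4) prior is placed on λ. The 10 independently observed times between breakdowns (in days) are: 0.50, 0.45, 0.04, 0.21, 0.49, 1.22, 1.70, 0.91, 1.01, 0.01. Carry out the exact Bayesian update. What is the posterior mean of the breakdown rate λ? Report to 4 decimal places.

With a Gamma(shape α, rate β) prior on the exponential rate λ, the posterior after n observations with total T = Σxᵢ is Gamma(α+n, β+T).
Sum of observations T = 6.54 days; n = 10.
Posterior: Gamma(4.8+10, 7.4+6.54) = Gamma(14.8, 13.94).
Posterior mean of λ = α/β = 14.8/13.94 = 1.0617.

1.0617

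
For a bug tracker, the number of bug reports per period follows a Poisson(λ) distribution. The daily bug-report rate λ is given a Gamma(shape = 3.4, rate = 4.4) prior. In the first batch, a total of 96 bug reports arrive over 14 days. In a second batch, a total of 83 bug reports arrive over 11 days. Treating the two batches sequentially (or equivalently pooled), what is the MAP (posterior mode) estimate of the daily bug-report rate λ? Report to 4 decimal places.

With a Gamma(shape α, rate β) prior, the Poisson likelihood is conjugate: the posterior is Gamma(α + ΣXᵢ, β + n).
After batch 1: Gamma(α+S, β+n) = Gamma(3.4+96, 4.4+14) = Gamma(99.4, 18.4).
After batch 2: Gamma(α+S, β+n) = Gamma(99.4+83, 18.4+11) = Gamma(182.4, 29.4).
Mode of Gamma(α,β) for α≥1 is (α−1)/β = 181.4/29.4 = 6.1701.

6.1701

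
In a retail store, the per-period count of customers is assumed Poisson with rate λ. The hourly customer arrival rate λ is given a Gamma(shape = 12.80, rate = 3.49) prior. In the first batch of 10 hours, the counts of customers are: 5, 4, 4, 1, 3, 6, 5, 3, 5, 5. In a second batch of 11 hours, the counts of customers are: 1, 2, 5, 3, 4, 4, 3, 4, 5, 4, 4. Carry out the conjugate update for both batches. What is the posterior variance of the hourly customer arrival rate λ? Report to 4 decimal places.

With a Gamma(shape α, rate β) prior, the Poisson likelihood is conjugate: the posterior is Gamma(α + ΣXᵢ, β + n).
Batch 1: sum of counts S = 41 over n = 10 hours.
After batch 1: Gamma(α+S, β+n) = Gamma(12.80+41, 3.49+10) = Gamma(53.80, 13.49).
Batch 2: sum of counts S = 39 over n = 11 hours.
After batch 2: Gamma(α+S, β+n) = Gamma(53.80+39, 13.49+11) = Gamma(92.80, 24.49).
Var = α/β² = 92.80/24.49² = 0.1547.

0.1547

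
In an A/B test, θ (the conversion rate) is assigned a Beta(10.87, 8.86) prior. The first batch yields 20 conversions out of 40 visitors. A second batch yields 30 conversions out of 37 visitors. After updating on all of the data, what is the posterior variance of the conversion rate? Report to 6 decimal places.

0.002387

The Beta prior is conjugate to a Binomial/Bernoulli likelihood; the update adds successes to α and failures to β.
After batch 1: Beta(10.87+20, 8.86+20) = Beta(30.87, 28.86).
After batch 2: Beta(30.87+30, 28.86+7) = Beta(60.87, 35.86).
Var = αβ/((α+β)²(α+β+1)) = 60.87·35.86/(96.73²·97.73) = 0.002387.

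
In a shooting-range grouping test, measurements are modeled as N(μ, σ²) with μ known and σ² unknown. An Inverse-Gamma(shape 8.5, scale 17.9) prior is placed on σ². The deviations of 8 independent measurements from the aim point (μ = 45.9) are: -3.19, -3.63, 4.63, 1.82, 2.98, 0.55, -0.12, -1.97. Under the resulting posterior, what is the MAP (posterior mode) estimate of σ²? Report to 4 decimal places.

3.5919

With known mean μ and an Inverse-Gamma(α, β) prior on σ², the Normal likelihood is conjugate: posterior is Inv-Gamma(α + n/2, β + Σ(xᵢ−μ)²/2).
Σ(xᵢ−μ)² = (-3.19)² + (-3.63)² + (4.63)² + (1.82)² + (2.98)² + (0.55)² + (-0.12)² + (-1.97)² = 61.1805.
Posterior: Inv-Gamma(8.5 + 8/2, 17.9 + 61.1805/2) = Inv-Gamma(12.50, 48.49025).
Mode = β/(α+1) = 48.49025/13.50 = 3.5919.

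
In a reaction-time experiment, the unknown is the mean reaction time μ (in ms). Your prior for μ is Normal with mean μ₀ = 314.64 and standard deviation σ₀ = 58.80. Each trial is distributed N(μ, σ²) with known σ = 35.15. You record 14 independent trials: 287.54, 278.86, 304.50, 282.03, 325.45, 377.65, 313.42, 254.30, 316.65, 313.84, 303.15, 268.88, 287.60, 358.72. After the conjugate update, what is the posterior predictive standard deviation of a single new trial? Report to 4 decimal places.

For Normal data with known variance σ², a Normal(μ₀, σ₀²) prior on μ is conjugate. Posterior precision = 1/σ₀² + n/σ²; posterior mean is the precision-weighted average of μ₀ and x̄.
σ₀² = 58.80² = 3457.44, σ² = 35.15² = 1235.5225; σ² + n·σ₀² = 1235.5225 + 14·3457.44 = 49639.6825.
Posterior precision = 1/σ₀² + n/σ² = 1/3457.44 + 14/1235.5225 = (σ² + n·σ₀²)/(σ₀²σ²) = 49639.6825/(3457.44·1235.5225); posterior variance σₙ² = σ₀²σ²/(σ² + n·σ₀²) = 3457.44·1235.5225/49639.6825 = 86.055041.
Predictive variance for one new observation = σₙ² + σ² = 3457.44·1235.5225/49639.6825 + 1235.5225 = σ²·(σ₀² + 49639.6825)/49639.6825 = 1235.5225·53097.1225/49639.6825 = 1321.577541; SD = √(1235.5225·53097.1225/49639.6825) = 36.3535.

36.3535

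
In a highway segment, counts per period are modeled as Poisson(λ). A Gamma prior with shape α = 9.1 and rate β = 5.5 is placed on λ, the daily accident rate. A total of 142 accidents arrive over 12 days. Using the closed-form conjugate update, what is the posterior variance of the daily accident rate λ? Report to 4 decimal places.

0.4934

With a Gamma(shape α, rate β) prior, the Poisson likelihood is conjugate: the posterior is Gamma(α + ΣXᵢ, β + n).
Posterior: Gamma(α+S, β+n) = Gamma(9.1+142, 5.5+12) = Gamma(151.1, 17.5).
Var = α/β² = 151.1/17.5² = 0.4934.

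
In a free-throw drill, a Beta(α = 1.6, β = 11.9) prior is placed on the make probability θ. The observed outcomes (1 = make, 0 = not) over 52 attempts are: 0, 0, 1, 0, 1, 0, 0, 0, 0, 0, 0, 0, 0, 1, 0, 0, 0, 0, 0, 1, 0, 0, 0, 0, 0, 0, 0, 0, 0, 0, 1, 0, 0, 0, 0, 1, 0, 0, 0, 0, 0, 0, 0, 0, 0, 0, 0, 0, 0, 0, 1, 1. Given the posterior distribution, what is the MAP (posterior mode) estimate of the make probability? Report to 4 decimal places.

The Beta prior is conjugate to a Binomial/Bernoulli likelihood; the update adds successes to α and failures to β.
Posterior: Beta(α+k, β+n−k) = Beta(1.6+8, 11.9+44) = Beta(9.6, 55.9).
Mode of Beta(a,b) for a,b>1 is (a−1)/(a+b−2) = 8.6/63.5 = 0.1354.

0.1354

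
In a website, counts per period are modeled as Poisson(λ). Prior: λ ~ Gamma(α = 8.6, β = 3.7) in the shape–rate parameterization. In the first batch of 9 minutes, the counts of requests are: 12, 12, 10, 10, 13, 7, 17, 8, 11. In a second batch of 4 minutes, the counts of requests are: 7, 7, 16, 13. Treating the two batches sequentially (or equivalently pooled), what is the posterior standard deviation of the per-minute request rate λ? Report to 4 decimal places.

With a Gamma(shape α, rate β) prior, the Poisson likelihood is conjugate: the posterior is Gamma(α + ΣXᵢ, β + n).
Batch 1: sum of counts S = 100 over n = 9 minutes.
After batch 1: Gamma(α+S, β+n) = Gamma(8.6+100, 3.7+9) = Gamma(108.6, 12.7).
Batch 2: sum of counts S = 43 over n = 4 minutes.
After batch 2: Gamma(α+S, β+n) = Gamma(108.6+43, 12.7+4) = Gamma(151.6, 16.7).
SD = √α/β = √151.6/16.7 = 0.7373.

0.7373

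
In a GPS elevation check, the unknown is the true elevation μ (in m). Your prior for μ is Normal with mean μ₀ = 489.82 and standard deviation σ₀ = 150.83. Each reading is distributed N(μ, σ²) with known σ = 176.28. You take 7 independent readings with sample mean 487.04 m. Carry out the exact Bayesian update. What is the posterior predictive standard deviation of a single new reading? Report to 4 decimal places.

186.5183

For Normal data with known variance σ², a Normal(μ₀, σ₀²) prior on μ is conjugate. Posterior precision = 1/σ₀² + n/σ²; posterior mean is the precision-weighted average of μ₀ and x̄.
σ₀² = 150.83² = 22749.6889, σ² = 176.28² = 31074.6384; σ² + n·σ₀² = 31074.6384 + 7·22749.6889 = 190322.4607.
Posterior precision = 1/σ₀² + n/σ² = 1/22749.6889 + 7/31074.6384 = (σ² + n·σ₀²)/(σ₀²σ²) = 190322.4607/(22749.6889·31074.6384); posterior variance σₙ² = σ₀²σ²/(σ² + n·σ₀²) = 22749.6889·31074.6384/190322.4607 = 3714.424213.
Predictive variance for one new observation = σₙ² + σ² = 22749.6889·31074.6384/190322.4607 + 31074.6384 = σ²·(σ₀² + 190322.4607)/190322.4607 = 31074.6384·213072.1496/190322.4607 = 34789.062613; SD = √(31074.6384·213072.1496/190322.4607) = 186.5183.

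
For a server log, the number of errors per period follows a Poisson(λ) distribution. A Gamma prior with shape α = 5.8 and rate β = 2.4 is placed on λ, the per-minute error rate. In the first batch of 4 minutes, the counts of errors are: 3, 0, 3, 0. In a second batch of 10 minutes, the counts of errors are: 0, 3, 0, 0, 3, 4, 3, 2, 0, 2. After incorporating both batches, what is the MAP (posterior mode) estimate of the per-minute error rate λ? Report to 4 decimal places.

With a Gamma(shape α, rate β) prior, the Poisson likelihood is conjugate: the posterior is Gamma(α + ΣXᵢ, β + n).
Batch 1: sum of counts S = 6 over n = 4 minutes.
After batch 1: Gamma(α+S, β+n) = Gamma(5.8+6, 2.4+4) = Gamma(11.8, 6.4).
Batch 2: sum of counts S = 17 over n = 10 minutes.
After batch 2: Gamma(α+S, β+n) = Gamma(11.8+17, 6.4+10) = Gamma(28.8, 16.4).
Mode of Gamma(α,β) for α≥1 is (α−1)/β = 27.8/16.4 = 1.6951.

1.6951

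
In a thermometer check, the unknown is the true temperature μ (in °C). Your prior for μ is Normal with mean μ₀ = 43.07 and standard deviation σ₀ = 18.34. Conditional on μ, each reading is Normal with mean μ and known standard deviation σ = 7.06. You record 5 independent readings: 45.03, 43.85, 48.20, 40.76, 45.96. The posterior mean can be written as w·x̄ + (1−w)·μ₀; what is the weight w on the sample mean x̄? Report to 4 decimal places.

0.9712

For Normal data with known variance σ², a Normal(μ₀, σ₀²) prior on μ is conjugate. Posterior precision = 1/σ₀² + n/σ²; posterior mean is the precision-weighted average of μ₀ and x̄.
σ₀² = 18.34² = 336.3556, σ² = 7.06² = 49.8436. Prior precision 1/σ₀² = 1/336.3556; data precision n/σ² = 5/49.8436.
w = (n/σ²)/(1/σ₀² + n/σ²) = n·σ₀²/(σ² + n·σ₀²) = 5·336.3556/(49.8436 + 5·336.3556) = 1681.778/1731.6216 = 0.9712.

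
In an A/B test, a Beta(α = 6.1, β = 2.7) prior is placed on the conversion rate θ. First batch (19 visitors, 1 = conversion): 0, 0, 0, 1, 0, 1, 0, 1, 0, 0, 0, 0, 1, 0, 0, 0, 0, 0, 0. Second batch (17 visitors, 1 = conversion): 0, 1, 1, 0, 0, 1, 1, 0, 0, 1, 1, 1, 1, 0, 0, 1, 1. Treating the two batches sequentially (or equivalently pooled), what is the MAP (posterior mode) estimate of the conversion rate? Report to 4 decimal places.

The Beta prior is conjugate to a Binomial/Bernoulli likelihood; the update adds successes to α and failures to β.
After batch 1: Beta(6.1+4, 2.7+15) = Beta(10.1, 17.7).
After batch 2: Beta(10.1+10, 17.7+7) = Beta(20.1, 24.7).
Mode of Beta(a,b) for a,b>1 is (a−1)/(a+b−2) = 19.1/42.8 = 0.4463.

0.4463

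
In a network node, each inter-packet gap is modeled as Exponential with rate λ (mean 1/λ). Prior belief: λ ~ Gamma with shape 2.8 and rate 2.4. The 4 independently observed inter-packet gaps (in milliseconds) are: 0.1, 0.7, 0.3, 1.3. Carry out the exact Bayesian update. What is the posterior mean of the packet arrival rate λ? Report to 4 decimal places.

With a Gamma(shape α, rate β) prior on the exponential rate λ, the posterior after n observations with total T = Σxᵢ is Gamma(α+n, β+T).
Sum of observations T = 2.4 milliseconds; n = 4.
Posterior: Gamma(2.8+4, 2.4+2.4) = Gamma(6.8, 4.8).
Posterior mean of λ = α/β = 6.8/4.8 = 1.4167.

1.4167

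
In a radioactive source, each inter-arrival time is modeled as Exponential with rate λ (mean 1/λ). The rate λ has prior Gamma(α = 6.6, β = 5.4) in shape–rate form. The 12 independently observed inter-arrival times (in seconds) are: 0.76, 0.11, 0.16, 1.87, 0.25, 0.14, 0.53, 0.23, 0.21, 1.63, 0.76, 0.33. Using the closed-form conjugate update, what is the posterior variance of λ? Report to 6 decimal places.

0.121359

With a Gamma(shape α, rate β) prior on the exponential rate λ, the posterior after n observations with total T = Σxᵢ is Gamma(α+n, β+T).
Sum of observations T = 6.98 seconds; n = 12.
Posterior: Gamma(6.6+12, 5.4+6.98) = Gamma(18.6, 12.38).
Var = α/β² = 0.121359.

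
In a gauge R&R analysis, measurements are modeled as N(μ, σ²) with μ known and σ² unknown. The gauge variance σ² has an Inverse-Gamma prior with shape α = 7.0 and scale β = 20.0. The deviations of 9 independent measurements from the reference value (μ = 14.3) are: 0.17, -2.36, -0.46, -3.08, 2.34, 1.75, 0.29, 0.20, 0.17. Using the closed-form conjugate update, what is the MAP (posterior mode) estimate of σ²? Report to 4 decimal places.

2.5595

With known mean μ and an Inverse-Gamma(α, β) prior on σ², the Normal likelihood is conjugate: posterior is Inv-Gamma(α + n/2, β + Σ(xᵢ−μ)²/2).
Σ(xᵢ−μ)² = (0.17)² + (-2.36)² + (-0.46)² + (-3.08)² + (2.34)² + (1.75)² + (0.29)² + (0.20)² + (0.17)² = 23.9876.
Posterior: Inv-Gamma(7.0 + 9/2, 20.0 + 23.9876/2) = Inv-Gamma(11.50, 31.99380).
Mode = β/(α+1) = 31.99380/12.50 = 2.5595.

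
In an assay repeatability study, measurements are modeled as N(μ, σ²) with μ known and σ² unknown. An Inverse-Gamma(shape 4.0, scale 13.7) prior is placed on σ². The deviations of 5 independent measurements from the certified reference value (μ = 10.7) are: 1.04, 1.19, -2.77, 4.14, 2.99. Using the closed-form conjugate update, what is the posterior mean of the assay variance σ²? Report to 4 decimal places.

With known mean μ and an Inverse-Gamma(α, β) prior on σ², the Normal likelihood is conjugate: posterior is Inv-Gamma(α + n/2, β + Σ(xᵢ−μ)²/2).
Σ(xᵢ−μ)² = (1.04)² + (1.19)² + (-2.77)² + (4.14)² + (2.99)² = 36.2503.
Posterior: Inv-Gamma(4.0 + 5/2, 13.7 + 36.2503/2) = Inv-Gamma(6.50, 31.82515).
E[σ²|data] = β/(α−1) = 31.82515/5.50 = 5.7864.

5.7864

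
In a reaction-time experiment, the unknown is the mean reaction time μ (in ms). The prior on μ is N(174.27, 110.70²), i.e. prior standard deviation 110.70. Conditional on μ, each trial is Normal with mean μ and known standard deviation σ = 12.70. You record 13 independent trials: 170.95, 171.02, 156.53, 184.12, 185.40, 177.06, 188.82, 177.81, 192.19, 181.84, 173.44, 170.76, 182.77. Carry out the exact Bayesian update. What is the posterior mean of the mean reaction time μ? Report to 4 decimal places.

177.8971

For Normal data with known variance σ², a Normal(μ₀, σ₀²) prior on μ is conjugate. Posterior precision = 1/σ₀² + n/σ²; posterior mean is the precision-weighted average of μ₀ and x̄.
Σxᵢ = 170.95 + 171.02 + 156.53 + 184.12 + 185.40 + 177.06 + 188.82 + 177.81 + 192.19 + 181.84 + 173.44 + 170.76 + 182.77 = 2312.71, so n·x̄ = 2312.71.
σ₀² = 110.70² = 12254.49, σ² = 12.70² = 161.29; σ² + n·σ₀² = 161.29 + 13·12254.49 = 159469.66.
Posterior mean = (μ₀/σ₀² + n·x̄/σ²)/(1/σ₀² + n/σ²) = (σ²·μ₀ + σ₀²·n·x̄)/(σ² + n·σ₀²) = (161.29·174.27 + 12254.49·2312.71)/159469.66 = 28369189.5762/159469.66 = 177.8971.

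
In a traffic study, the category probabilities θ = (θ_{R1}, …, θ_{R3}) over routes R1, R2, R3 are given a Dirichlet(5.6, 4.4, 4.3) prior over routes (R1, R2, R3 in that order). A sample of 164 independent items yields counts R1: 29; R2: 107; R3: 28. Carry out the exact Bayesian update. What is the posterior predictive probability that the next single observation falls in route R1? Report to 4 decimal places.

0.1941

The Dirichlet prior is conjugate to the Multinomial likelihood: each posterior αⱼ = prior αⱼ + observed count nⱼ.
Posterior concentration: (34.6, 111.4, 32.3), total = 178.3.
P(next = R1 | data) = α_{R1}/Σα = 0.1941.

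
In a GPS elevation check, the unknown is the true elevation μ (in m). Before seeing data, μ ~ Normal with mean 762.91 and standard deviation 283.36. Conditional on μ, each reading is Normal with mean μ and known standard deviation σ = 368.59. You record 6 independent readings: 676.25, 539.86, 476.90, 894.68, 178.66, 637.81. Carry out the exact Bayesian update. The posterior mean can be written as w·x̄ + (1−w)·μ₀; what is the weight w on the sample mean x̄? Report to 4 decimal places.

0.7800

For Normal data with known variance σ², a Normal(μ₀, σ₀²) prior on μ is conjugate. Posterior precision = 1/σ₀² + n/σ²; posterior mean is the precision-weighted average of μ₀ and x̄.
σ₀² = 283.36² = 80292.8896, σ² = 368.59² = 135858.5881. Prior precision 1/σ₀² = 1/80292.8896; data precision n/σ² = 6/135858.5881.
w = (n/σ²)/(1/σ₀² + n/σ²) = n·σ₀²/(σ² + n·σ₀²) = 6·80292.8896/(135858.5881 + 6·80292.8896) = 481757.3376/617615.9257 = 0.7800.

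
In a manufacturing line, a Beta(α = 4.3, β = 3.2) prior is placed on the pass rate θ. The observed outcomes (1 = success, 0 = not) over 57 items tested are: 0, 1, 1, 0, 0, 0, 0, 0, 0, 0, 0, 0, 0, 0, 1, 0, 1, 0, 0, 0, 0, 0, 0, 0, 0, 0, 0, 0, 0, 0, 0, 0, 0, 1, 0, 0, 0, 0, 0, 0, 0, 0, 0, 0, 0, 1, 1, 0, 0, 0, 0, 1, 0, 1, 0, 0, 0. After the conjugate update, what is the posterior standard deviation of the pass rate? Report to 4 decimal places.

The Beta prior is conjugate to a Binomial/Bernoulli likelihood; the update adds successes to α and failures to β.
Posterior: Beta(α+k, β+n−k) = Beta(4.3+9, 3.2+48) = Beta(13.3, 51.2).
Var = αβ/((α+β)²(α+β+1)) = 13.3·51.2/(64.5²·65.5) = 0.00249897; SD = √0.00249897 = 0.0500.

0.0500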